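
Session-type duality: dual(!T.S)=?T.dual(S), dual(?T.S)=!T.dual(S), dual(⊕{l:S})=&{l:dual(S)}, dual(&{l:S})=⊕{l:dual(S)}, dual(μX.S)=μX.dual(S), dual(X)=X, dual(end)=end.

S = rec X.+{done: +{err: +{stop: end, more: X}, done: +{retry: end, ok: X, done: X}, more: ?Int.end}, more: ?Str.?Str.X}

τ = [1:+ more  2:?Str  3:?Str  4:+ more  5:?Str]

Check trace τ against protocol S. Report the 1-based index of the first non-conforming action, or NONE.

NONE

step 1: + more  ✓  residual = ?Str.?Str.rec X.…
step 2: ?Str  ✓  residual = ?Str.rec X.…
step 3: ?Str  ✓  residual = rec X.…
step 4: + more  ✓  residual = ?Str.?Str.rec X.…
step 5: ?Str  ✓  residual = ?Str.rec X.…
τ conforms to S (length 5)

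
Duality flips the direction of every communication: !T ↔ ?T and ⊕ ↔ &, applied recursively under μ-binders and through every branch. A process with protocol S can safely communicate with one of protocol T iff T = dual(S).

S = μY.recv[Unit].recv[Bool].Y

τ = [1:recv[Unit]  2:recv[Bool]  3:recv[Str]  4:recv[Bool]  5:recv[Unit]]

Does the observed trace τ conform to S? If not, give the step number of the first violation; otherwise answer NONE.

step 1: recv[Unit]  ✓  state: recv[Bool].μY.…
step 2: recv[Bool]  ✓  state: μY.…
step 3: got recv[Str], protocol expects recv[Unit]  ✗

3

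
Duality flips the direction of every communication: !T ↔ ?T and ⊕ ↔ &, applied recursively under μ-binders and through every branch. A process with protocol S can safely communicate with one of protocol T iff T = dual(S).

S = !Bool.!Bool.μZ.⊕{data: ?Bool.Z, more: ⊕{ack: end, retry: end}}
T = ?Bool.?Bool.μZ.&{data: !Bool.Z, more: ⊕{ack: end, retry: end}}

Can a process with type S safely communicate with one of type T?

NO

!Bool | ?Bool  ✓
  !Bool | ?Bool  ✓
    μZ | μZ  ✓ (binder kept)
      ⊕{data,more} | &{data,more}  ✓ same labels
        case data:
          ?Bool | !Bool  ✓
            Z | Z  ✓
        case more:
          ⊕{ack,retry} | ⊕{ack,retry}  ✗ choice polarity not flipped — not dual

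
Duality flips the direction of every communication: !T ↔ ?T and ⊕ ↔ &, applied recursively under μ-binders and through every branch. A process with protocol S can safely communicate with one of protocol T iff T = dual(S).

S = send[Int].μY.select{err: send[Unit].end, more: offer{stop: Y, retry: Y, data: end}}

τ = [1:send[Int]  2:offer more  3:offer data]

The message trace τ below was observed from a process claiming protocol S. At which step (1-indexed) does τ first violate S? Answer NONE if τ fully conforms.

@1 send[Int]  match  now at μY.…
@2 got offer more, protocol expects select err or select more  ✗

2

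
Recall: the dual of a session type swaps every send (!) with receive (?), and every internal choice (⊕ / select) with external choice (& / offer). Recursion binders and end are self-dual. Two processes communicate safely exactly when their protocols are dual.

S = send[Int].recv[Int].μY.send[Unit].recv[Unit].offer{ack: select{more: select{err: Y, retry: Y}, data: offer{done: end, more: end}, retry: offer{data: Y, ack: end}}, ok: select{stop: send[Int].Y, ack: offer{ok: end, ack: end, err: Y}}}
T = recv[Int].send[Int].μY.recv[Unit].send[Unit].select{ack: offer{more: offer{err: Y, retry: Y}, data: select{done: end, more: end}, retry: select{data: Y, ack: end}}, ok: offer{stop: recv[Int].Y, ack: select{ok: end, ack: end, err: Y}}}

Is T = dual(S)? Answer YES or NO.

YES

send[Int] | recv[Int]  ✓
  recv[Int] | send[Int]  ✓
    μY | μY  ✓ (rec unchanged)
      send[Unit] | recv[Unit]  ✓
        recv[Unit] | send[Unit]  ✓
          offer{ack,ok} | select{ack,ok}  ✓ labels match
            • ack:
              select{more,data,retry} | offer{more,data,retry}  ✓ labels match
                • more:
                  select{err,retry} | offer{err,retry}  ✓ labels match
                    • err:
                      Y | Y  ✓
                    • retry:
                      Y | Y  ✓
                • data:
                  offer{done,more} | select{done,more}  ✓ labels match
                    • done:
                      end | end  ✓
                    • more:
                      end | end  ✓
                • retry:
                  offer{data,ack} | select{data,ack}  ✓ labels match
                    • data:
                      Y | Y  ✓
                    • ack:
                      end | end  ✓
            • ok:
              select{stop,ack} | offer{stop,ack}  ✓ labels match
                • stop:
                  send[Int] | recv[Int]  ✓
                    Y | Y  ✓
                • ack:
                  offer{ok,ack,err} | select{ok,ack,err}  ✓ labels match
                    • ok:
                      end | end  ✓
                    • ack:
                      end | end  ✓
                    • err:
                      Y | Y  ✓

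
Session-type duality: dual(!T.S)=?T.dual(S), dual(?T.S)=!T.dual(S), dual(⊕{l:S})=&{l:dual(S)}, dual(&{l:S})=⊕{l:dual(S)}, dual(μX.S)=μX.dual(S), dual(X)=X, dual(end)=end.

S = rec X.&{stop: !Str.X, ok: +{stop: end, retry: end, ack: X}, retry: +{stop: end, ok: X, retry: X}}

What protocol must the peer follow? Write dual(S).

rec X.+{stop: ?Str.X, ok: &{stop: end, retry: end, ack: X}, retry: &{stop: end, ok: X, retry: X}}

rec X = rec X  (rec unchanged)
  &{stop,ok,retry} = +{stop,ok,retry}  (&→⊕)
    • stop:
      !Str = ?Str
        X ↦ X
    • ok:
      +{stop,retry,ack} = &{stop,retry,ack}  (internal→external)
        • stop:
          end ↦ end
        • retry:
          end ↦ end
        • ack:
          X ↦ X
    • retry:
      +{stop,ok,retry} = &{stop,ok,retry}  (internal→external)
        • stop:
          end ↦ end
        • ok:
          X ↦ X
        • retry:
          X ↦ X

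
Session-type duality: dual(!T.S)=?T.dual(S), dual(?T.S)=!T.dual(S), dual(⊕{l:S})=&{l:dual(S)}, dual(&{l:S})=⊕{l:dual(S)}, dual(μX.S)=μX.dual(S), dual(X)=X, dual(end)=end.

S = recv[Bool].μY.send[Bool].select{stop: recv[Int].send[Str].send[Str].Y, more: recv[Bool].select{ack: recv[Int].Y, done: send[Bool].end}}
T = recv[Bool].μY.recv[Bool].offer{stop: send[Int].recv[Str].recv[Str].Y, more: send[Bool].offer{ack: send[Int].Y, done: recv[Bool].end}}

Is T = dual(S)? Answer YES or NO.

NO

recv[Bool] vs recv[Bool]  ✗ same direction on both sides — not dual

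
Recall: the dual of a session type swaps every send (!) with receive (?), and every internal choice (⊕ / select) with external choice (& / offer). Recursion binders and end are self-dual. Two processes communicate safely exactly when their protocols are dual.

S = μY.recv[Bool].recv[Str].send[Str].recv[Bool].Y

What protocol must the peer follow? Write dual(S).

μY → μY  (rec unchanged)
  recv[Bool] → send[Bool]
    recv[Str] → send[Str]
      send[Str] → recv[Str]
        recv[Bool] → send[Bool]
          dual(Y) = Y

μY.send[Bool].send[Str].recv[Str].send[Bool].Y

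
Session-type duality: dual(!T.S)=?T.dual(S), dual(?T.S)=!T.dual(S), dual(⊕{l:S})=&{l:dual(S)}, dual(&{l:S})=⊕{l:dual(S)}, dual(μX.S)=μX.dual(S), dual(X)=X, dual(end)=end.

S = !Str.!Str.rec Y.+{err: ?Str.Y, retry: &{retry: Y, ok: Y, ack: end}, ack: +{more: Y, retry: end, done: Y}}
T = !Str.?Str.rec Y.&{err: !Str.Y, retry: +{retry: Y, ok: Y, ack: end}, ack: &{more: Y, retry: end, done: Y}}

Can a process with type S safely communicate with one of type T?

NO

!Str vs !Str  ✗ same direction on both sides — not dual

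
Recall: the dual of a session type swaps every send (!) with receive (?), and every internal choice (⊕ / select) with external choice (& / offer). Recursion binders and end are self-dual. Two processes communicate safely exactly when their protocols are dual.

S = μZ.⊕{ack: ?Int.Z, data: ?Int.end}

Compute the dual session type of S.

μZ.&{ack: !Int.Z, data: !Int.end}

μZ → μZ  (binder kept)
  ⊕{ack,data} → &{ack,data}  (select→offer)
    case ack:
      ?Int → !Int
        dual(Z) = Z
    case data:
      ?Int → !Int
        dual(end) = end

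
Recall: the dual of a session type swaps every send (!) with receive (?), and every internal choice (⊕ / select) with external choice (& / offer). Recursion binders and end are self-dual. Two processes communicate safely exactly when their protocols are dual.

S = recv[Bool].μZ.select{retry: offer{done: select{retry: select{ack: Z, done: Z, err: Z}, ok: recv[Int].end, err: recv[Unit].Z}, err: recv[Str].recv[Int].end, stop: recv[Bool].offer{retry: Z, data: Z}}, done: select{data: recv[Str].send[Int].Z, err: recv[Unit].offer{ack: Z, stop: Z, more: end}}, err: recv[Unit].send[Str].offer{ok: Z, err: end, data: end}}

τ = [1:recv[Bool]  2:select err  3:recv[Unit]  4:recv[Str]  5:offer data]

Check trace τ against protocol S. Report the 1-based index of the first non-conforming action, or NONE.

4

[1] recv[Bool]  ✓  residual = μZ.…
[2] select err  ✓  residual = recv[Unit].send[Str].offer{ok: μZ.…, err: end, data: end}
[3] recv[Unit]  ✓  residual = send[Str].offer{ok: μZ.…, err: end, data: end}
[4] got recv[Str], protocol expects send[Str]  ✗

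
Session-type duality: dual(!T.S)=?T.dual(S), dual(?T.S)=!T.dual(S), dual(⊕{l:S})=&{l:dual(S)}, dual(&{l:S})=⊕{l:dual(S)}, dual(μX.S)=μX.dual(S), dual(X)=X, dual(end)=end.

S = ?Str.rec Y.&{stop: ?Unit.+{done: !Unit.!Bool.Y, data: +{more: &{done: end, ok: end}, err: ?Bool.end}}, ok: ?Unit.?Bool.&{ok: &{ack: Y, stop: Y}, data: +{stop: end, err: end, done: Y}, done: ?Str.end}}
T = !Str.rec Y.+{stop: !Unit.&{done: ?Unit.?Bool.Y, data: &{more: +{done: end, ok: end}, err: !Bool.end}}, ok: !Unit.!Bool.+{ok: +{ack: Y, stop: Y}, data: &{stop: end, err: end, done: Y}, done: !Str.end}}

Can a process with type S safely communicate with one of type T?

?Str | !Str  ✓
  rec Y | rec Y  ✓ (μ self-dual)
    &{stop,ok} | +{stop,ok}  ✓ labels match
      case stop:
        ?Unit | !Unit  ✓
          +{done,data} | &{done,data}  ✓ labels match
            case done:
              !Unit | ?Unit  ✓
                !Bool | ?Bool  ✓
                  Y | Y  ✓
            case data:
              +{more,err} | &{more,err}  ✓ labels match
                case more:
                  &{done,ok} | +{done,ok}  ✓ labels match
                    case done:
                      end | end  ✓
                    case ok:
                      end | end  ✓
                case err:
                  ?Bool | !Bool  ✓
                    end | end  ✓
      case ok:
        ?Unit | !Unit  ✓
          ?Bool | !Bool  ✓
            &{ok,data,done} | +{ok,data,done}  ✓ labels match
              case ok:
                &{ack,stop} | +{ack,stop}  ✓ labels match
                  case ack:
                    Y | Y  ✓
                  case stop:
                    Y | Y  ✓
              case data:
                +{stop,err,done} | &{stop,err,done}  ✓ labels match
                  case stop:
                    end | end  ✓
                  case err:
                    end | end  ✓
                  case done:
                    Y | Y  ✓
              case done:
                ?Str | !Str  ✓
                  end | end  ✓

YES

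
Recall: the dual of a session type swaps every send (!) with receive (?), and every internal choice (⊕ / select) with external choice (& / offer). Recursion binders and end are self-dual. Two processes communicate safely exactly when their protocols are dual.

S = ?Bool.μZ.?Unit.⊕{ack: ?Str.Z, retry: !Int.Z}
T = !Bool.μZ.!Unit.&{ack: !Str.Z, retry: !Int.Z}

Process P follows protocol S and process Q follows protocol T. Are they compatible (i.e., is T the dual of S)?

NO

?Bool vs !Bool  ok
  μZ vs μZ  ok (rec unchanged)
    ?Unit vs !Unit  ok
      ⊕{ack,retry} vs &{ack,retry}  ok same labels
        • ack:
          ?Str vs !Str  ok
            Z vs Z  ok
        • retry:
          !Int vs !Int  ✗ same direction on both sides — not dual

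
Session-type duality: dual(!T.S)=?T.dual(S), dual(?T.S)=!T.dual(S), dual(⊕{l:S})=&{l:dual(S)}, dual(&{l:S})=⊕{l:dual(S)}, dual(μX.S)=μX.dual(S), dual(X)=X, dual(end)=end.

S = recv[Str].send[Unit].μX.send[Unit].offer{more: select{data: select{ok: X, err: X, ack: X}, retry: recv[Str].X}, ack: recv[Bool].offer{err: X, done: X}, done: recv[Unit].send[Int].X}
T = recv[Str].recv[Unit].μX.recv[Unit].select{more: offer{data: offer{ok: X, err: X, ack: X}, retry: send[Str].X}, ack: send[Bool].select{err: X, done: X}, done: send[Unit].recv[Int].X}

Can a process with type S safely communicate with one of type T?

recv[Str] vs recv[Str]  ✗ same direction on both sides — not dual

NO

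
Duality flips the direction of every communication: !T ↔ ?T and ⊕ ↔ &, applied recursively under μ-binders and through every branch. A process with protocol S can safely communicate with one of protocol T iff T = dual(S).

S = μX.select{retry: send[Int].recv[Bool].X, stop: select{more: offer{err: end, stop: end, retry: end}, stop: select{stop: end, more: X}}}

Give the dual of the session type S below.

μX.offer{retry: recv[Int].send[Bool].X, stop: offer{more: select{err: end, stop: end, retry: end}, stop: offer{stop: end, more: X}}}

μX ↦ μX  (binder kept)
  select{retry,stop} ↦ offer{retry,stop}  (select→offer)
    case retry:
      send[Int] ↦ recv[Int]
        recv[Bool] ↦ send[Bool]
          X self-dual
    case stop:
      select{more,stop} ↦ offer{more,stop}  (select→offer)
        case more:
          offer{err,stop,retry} ↦ select{err,stop,retry}  (&→⊕)
            case err:
              end self-dual
            case stop:
              end self-dual
            case retry:
              end self-dual
        case stop:
          select{stop,more} ↦ offer{stop,more}  (select→offer)
            case stop:
              end self-dual
            case more:
              X self-dual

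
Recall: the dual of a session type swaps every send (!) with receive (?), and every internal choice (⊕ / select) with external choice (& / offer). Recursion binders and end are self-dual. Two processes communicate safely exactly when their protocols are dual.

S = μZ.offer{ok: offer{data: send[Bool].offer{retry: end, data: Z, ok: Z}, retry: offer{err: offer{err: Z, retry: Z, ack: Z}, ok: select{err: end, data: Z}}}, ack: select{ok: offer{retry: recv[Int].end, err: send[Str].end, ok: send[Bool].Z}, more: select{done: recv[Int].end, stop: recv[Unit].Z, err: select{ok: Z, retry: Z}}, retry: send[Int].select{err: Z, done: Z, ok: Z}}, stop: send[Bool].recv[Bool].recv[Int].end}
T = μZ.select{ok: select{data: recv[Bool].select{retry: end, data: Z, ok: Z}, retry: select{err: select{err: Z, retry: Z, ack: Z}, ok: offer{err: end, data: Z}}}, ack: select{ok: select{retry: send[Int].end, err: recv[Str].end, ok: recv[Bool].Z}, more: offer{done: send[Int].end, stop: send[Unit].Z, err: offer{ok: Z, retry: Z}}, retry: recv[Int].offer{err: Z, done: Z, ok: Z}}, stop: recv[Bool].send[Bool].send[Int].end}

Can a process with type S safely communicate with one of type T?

NO

μZ vs μZ  ok (μ self-dual)
  offer{ok,ack,stop} vs select{ok,ack,stop}  ok same labels
    [ok]
      offer{data,retry} vs select{data,retry}  ok same labels
        [data]
          send[Bool] vs recv[Bool]  ok
            offer{retry,data,ok} vs select{retry,data,ok}  ok same labels
              [retry]
                end vs end  ok
              [data]
                Z vs Z  ok
              [ok]
                Z vs Z  ok
        [retry]
          offer{err,ok} vs select{err,ok}  ok same labels
            [err]
              offer{err,retry,ack} vs select{err,retry,ack}  ok same labels
                [err]
                  Z vs Z  ok
                [retry]
                  Z vs Z  ok
                [ack]
                  Z vs Z  ok
            [ok]
              select{err,data} vs offer{err,data}  ok same labels
                [err]
                  end vs end  ok
                [data]
                  Z vs Z  ok
    [ack]
      select{ok,more,retry} vs select{ok,more,retry}  ✗ choice polarity not flipped — not dual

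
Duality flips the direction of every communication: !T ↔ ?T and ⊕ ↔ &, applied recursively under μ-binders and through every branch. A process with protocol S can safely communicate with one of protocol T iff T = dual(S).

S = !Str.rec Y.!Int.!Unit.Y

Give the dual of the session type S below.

!Str = ?Str
  rec Y = rec Y  (rec unchanged)
    !Int = ?Int
      !Unit = ?Unit
        dual(Y) = Y

?Str.rec Y.?Int.?Unit.Y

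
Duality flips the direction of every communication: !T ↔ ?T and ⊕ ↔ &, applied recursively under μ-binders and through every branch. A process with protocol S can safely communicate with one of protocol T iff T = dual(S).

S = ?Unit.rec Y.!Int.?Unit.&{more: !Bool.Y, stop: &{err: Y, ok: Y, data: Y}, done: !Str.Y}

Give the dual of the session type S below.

?Unit = !Unit
  rec Y = rec Y  (binder kept)
    !Int = ?Int
      ?Unit = !Unit
        &{more,stop,done} = +{more,stop,done}  (&→⊕)
          [more]
            !Bool = ?Bool
              dual(Y) = Y
          [stop]
            &{err,ok,data} = +{err,ok,data}  (&→⊕)
              [err]
                dual(Y) = Y
              [ok]
                dual(Y) = Y
              [data]
                dual(Y) = Y
          [done]
            !Str = ?Str
              dual(Y) = Y

!Unit.rec Y.?Int.!Unit.+{more: ?Bool.Y, stop: +{err: Y, ok: Y, data: Y}, done: ?Str.Y}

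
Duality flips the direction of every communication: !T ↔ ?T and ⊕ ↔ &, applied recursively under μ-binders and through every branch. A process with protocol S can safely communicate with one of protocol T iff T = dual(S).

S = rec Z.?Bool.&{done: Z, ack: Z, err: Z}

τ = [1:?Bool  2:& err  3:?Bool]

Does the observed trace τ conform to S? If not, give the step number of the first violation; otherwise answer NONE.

step 1: ?Bool  match  cont: &{done: rec Z.…, ack: rec Z.…, err: rec Z.…}
step 2: & err  match  cont: rec Z.…
step 3: ?Bool  match  cont: &{done: rec Z.…, ack: rec Z.…, err: rec Z.…}
trace exhausted — no violation

NONE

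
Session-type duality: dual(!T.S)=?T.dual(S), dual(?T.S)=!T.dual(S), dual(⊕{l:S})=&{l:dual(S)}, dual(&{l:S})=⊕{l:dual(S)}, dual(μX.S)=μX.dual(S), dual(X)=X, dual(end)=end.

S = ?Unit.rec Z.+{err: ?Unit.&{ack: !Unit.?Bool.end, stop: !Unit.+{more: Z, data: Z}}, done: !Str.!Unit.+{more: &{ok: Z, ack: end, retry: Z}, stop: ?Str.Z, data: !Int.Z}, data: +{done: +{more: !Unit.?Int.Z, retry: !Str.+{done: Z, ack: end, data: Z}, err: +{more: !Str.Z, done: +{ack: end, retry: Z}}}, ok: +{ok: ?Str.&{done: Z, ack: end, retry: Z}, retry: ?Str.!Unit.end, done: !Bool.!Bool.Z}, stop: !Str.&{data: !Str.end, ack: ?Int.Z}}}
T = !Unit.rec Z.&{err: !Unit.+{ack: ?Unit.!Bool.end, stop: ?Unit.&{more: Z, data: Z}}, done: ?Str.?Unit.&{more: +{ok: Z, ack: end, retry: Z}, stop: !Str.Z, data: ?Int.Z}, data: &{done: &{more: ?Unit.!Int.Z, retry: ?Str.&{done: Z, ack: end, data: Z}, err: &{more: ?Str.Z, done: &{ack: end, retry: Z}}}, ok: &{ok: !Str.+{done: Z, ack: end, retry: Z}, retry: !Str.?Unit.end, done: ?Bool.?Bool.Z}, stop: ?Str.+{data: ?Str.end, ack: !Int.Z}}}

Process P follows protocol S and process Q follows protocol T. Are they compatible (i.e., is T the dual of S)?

YES

?Unit vs !Unit  match
  rec Z vs rec Z  match (rec unchanged)
    +{err,done,data} vs &{err,done,data}  match labels match
      [err]
        ?Unit vs !Unit  match
          &{ack,stop} vs +{ack,stop}  match labels match
            [ack]
              !Unit vs ?Unit  match
                ?Bool vs !Bool  match
                  end vs end  match
            [stop]
              !Unit vs ?Unit  match
                +{more,data} vs &{more,data}  match labels match
                  [more]
                    Z vs Z  match
                  [data]
                    Z vs Z  match
      [done]
        !Str vs ?Str  match
          !Unit vs ?Unit  match
            +{more,stop,data} vs &{more,stop,data}  match labels match
              [more]
                &{ok,ack,retry} vs +{ok,ack,retry}  match labels match
                  [ok]
                    Z vs Z  match
                  [ack]
                    end vs end  match
                  [retry]
                    Z vs Z  match
              [stop]
                ?Str vs !Str  match
                  Z vs Z  match
              [data]
                !Int vs ?Int  match
                  Z vs Z  match
      [data]
        +{done,ok,stop} vs &{done,ok,stop}  match labels match
          [done]
            +{more,retry,err} vs &{more,retry,err}  match labels match
              [more]
                !Unit vs ?Unit  match
                  ?Int vs !Int  match
                    Z vs Z  match
              [retry]
                !Str vs ?Str  match
                  +{done,ack,data} vs &{done,ack,data}  match labels match
                    [done]
                      Z vs Z  match
                    [ack]
                      end vs end  match
                    [data]
                      Z vs Z  match
              [err]
                +{more,done} vs &{more,done}  match labels match
                  [more]
                    !Str vs ?Str  match
                      Z vs Z  match
                  [done]
                    +{ack,retry} vs &{ack,retry}  match labels match
                      [ack]
                        end vs end  match
                      [retry]
                        Z vs Z  match
          [ok]
            +{ok,retry,done} vs &{ok,retry,done}  match labels match
              [ok]
                ?Str vs !Str  match
                  &{done,ack,retry} vs +{done,ack,retry}  match labels match
                    [done]
                      Z vs Z  match
                    [ack]
                      end vs end  match
                    [retry]
                      Z vs Z  match
              [retry]
                ?Str vs !Str  match
                  !Unit vs ?Unit  match
                    end vs end  match
              [done]
                !Bool vs ?Bool  match
                  !Bool vs ?Bool  match
                    Z vs Z  match
          [stop]
            !Str vs ?Str  match
              &{data,ack} vs +{data,ack}  match labels match
                [data]
                  !Str vs ?Str  match
                    end vs end  match
                [ack]
                  ?Int vs !Int  match
                    Z vs Z  match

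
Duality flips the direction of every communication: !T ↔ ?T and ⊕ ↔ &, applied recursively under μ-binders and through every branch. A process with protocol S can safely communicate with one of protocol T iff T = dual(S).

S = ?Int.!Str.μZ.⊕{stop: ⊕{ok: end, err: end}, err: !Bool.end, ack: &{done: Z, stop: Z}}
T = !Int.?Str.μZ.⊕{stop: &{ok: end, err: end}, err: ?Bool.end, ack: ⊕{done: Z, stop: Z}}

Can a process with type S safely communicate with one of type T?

?Int vs !Int  ✓
  !Str vs ?Str  ✓
    μZ vs μZ  ✓ (μ self-dual)
      ⊕{stop,err,ack} vs ⊕{stop,err,ack}  ✗ choice polarity not flipped — not dual

NO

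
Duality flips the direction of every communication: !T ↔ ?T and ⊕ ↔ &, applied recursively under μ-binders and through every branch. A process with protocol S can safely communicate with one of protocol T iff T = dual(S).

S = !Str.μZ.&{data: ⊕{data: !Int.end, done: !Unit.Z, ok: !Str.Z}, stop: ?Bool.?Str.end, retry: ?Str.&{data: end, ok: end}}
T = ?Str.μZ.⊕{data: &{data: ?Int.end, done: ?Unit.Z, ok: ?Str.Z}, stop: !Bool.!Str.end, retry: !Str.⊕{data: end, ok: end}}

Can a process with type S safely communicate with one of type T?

YES

!Str ‖ ?Str  ✓
  μZ ‖ μZ  ✓ (rec unchanged)
    &{data,stop,retry} ‖ ⊕{data,stop,retry}  ✓ same labels
      case data:
        ⊕{data,done,ok} ‖ &{data,done,ok}  ✓ same labels
          case data:
            !Int ‖ ?Int  ✓
              end ‖ end  ✓
          case done:
            !Unit ‖ ?Unit  ✓
              Z ‖ Z  ✓
          case ok:
            !Str ‖ ?Str  ✓
              Z ‖ Z  ✓
      case stop:
        ?Bool ‖ !Bool  ✓
          ?Str ‖ !Str  ✓
            end ‖ end  ✓
      case retry:
        ?Str ‖ !Str  ✓
          &{data,ok} ‖ ⊕{data,ok}  ✓ same labels
            case data:
              end ‖ end  ✓
            case ok:
              end ‖ end  ✓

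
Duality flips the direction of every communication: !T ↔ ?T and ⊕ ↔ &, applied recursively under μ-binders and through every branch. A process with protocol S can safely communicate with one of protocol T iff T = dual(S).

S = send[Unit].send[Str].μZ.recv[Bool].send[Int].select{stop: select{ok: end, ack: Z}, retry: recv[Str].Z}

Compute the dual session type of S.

recv[Unit].recv[Str].μZ.send[Bool].recv[Int].offer{stop: offer{ok: end, ack: Z}, retry: send[Str].Z}

send[Unit] → recv[Unit]
  send[Str] → recv[Str]
    μZ → μZ  (binder kept)
      recv[Bool] → send[Bool]
        send[Int] → recv[Int]
          select{stop,retry} → offer{stop,retry}  (⊕→&)
            [stop]
              select{ok,ack} → offer{ok,ack}  (⊕→&)
                [ok]
                  dual(end) = end
                [ack]
                  dual(Z) = Z
            [retry]
              recv[Str] → send[Str]
                dual(Z) = Z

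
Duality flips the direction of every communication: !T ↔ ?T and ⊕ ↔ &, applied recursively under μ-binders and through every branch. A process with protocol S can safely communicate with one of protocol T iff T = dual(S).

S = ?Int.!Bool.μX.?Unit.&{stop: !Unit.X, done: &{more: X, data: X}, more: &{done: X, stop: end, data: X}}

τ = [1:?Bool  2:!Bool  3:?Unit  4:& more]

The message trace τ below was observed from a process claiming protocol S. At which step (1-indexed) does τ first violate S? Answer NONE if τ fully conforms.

step 1: got ?Bool, protocol expects ?Int  ✗

1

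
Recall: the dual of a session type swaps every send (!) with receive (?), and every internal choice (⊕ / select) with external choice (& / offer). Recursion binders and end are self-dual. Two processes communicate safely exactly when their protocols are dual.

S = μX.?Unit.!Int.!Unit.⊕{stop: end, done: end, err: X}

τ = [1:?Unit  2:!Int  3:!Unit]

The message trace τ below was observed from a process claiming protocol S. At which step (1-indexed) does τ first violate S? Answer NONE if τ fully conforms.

@1 ?Unit  ok  cont: !Int.!Unit.⊕{stop: end, done: end, err: μX.…}
@2 !Int  ok  cont: !Unit.⊕{stop: end, done: end, err: μX.…}
@3 !Unit  ok  cont: ⊕{stop: end, done: end, err: μX.…}
τ conforms to S (length 3)

NONE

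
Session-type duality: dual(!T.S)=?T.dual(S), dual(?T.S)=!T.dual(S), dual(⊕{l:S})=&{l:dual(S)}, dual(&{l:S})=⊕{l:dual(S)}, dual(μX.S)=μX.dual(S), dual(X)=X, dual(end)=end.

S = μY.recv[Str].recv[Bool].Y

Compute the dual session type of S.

μY → μY  (binder kept)
  recv[Str] → send[Str]
    recv[Bool] → send[Bool]
      Y self-dual

μY.send[Str].send[Bool].Y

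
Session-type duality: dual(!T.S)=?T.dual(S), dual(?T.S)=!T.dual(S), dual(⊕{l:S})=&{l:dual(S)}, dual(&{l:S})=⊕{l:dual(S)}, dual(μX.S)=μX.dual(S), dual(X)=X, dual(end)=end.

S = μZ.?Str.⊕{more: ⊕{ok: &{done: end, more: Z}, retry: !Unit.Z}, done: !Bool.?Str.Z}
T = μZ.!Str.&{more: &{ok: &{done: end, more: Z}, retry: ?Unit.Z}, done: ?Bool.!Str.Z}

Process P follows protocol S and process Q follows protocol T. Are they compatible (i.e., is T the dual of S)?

μZ ‖ μZ  ✓ (binder kept)
  ?Str ‖ !Str  ✓
    ⊕{more,done} ‖ &{more,done}  ✓ same labels
      case more:
        ⊕{ok,retry} ‖ &{ok,retry}  ✓ same labels
          case ok:
            &{done,more} ‖ &{done,more}  ✗ choice polarity not flipped — not dual

NO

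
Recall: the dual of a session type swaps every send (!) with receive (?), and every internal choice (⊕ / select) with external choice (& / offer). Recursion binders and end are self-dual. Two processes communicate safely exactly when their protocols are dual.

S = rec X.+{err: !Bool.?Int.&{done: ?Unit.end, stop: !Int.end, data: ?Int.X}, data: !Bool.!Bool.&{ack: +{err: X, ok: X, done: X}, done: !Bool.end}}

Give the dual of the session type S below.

rec X.&{err: ?Bool.!Int.+{done: !Unit.end, stop: ?Int.end, data: !Int.X}, data: ?Bool.?Bool.+{ack: &{err: X, ok: X, done: X}, done: ?Bool.end}}

rec X ↦ rec X  (rec unchanged)
  +{err,data} ↦ &{err,data}  (internal→external)
    case err:
      !Bool ↦ ?Bool
        ?Int ↦ !Int
          &{done,stop,data} ↦ +{done,stop,data}  (external→internal)
            case done:
              ?Unit ↦ !Unit
                dual(end) = end
            case stop:
              !Int ↦ ?Int
                dual(end) = end
            case data:
              ?Int ↦ !Int
                dual(X) = X
    case data:
      !Bool ↦ ?Bool
        !Bool ↦ ?Bool
          &{ack,done} ↦ +{ack,done}  (external→internal)
            case ack:
              +{err,ok,done} ↦ &{err,ok,done}  (internal→external)
                case err:
                  dual(X) = X
                case ok:
                  dual(X) = X
                case done:
                  dual(X) = X
            case done:
              !Bool ↦ ?Bool
                dual(end) = end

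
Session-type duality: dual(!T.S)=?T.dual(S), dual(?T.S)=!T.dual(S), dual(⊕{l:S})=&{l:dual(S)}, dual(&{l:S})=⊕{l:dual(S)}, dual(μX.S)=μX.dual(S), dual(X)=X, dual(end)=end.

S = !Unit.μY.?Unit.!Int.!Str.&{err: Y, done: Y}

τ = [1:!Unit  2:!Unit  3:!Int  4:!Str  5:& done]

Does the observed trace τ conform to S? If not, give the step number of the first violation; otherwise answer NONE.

@1 !Unit  ✓  state: μY.…
@2 got !Unit, protocol expects ?Unit  ✗

2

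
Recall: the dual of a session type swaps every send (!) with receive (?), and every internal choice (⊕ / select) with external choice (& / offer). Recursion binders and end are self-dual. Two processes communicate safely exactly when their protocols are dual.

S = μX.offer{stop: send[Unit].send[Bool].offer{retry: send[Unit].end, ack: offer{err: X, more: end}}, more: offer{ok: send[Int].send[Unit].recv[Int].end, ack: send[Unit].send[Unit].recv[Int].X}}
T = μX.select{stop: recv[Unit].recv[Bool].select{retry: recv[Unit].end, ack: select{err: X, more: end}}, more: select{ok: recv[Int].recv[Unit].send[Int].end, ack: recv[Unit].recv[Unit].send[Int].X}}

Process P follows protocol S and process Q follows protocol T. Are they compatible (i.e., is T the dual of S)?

YES

μX | μX  ✓ (rec unchanged)
  offer{stop,more} | select{stop,more}  ✓ same labels
    case stop:
      send[Unit] | recv[Unit]  ✓
        send[Bool] | recv[Bool]  ✓
          offer{retry,ack} | select{retry,ack}  ✓ same labels
            case retry:
              send[Unit] | recv[Unit]  ✓
                end | end  ✓
            case ack:
              offer{err,more} | select{err,more}  ✓ same labels
                case err:
                  X | X  ✓
                case more:
                  end | end  ✓
    case more:
      offer{ok,ack} | select{ok,ack}  ✓ same labels
        case ok:
          send[Int] | recv[Int]  ✓
            send[Unit] | recv[Unit]  ✓
              recv[Int] | send[Int]  ✓
                end | end  ✓
        case ack:
          send[Unit] | recv[Unit]  ✓
            send[Unit] | recv[Unit]  ✓
              recv[Int] | send[Int]  ✓
                X | X  ✓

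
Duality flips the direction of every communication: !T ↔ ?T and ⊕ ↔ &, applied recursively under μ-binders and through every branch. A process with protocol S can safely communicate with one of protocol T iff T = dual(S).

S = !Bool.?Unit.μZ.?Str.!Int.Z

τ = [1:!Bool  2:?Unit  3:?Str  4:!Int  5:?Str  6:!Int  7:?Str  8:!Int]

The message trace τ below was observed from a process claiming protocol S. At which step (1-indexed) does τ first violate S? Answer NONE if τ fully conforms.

[1] !Bool  ✓  residual = ?Unit.μZ.…
[2] ?Unit  ✓  residual = μZ.…
[3] ?Str  ✓  residual = !Int.μZ.…
[4] !Int  ✓  residual = μZ.…
[5] ?Str  ✓  residual = !Int.μZ.…
[6] !Int  ✓  residual = μZ.…
[7] ?Str  ✓  residual = !Int.μZ.…
[8] !Int  ✓  residual = μZ.…
trace exhausted — no violation

NONE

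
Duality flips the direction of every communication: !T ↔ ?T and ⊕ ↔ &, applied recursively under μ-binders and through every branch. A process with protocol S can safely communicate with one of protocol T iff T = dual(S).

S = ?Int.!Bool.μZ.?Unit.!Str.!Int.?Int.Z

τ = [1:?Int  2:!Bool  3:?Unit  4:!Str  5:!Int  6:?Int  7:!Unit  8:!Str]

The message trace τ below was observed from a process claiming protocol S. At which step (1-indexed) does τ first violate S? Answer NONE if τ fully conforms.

7

@1 ?Int  ok  residual = !Bool.μZ.…
@2 !Bool  ok  residual = μZ.…
@3 ?Unit  ok  residual = !Str.!Int.?Int.μZ.…
@4 !Str  ok  residual = !Int.?Int.μZ.…
@5 !Int  ok  residual = ?Int.μZ.…
@6 ?Int  ok  residual = μZ.…
@7 got !Unit, protocol expects ?Unit  ✗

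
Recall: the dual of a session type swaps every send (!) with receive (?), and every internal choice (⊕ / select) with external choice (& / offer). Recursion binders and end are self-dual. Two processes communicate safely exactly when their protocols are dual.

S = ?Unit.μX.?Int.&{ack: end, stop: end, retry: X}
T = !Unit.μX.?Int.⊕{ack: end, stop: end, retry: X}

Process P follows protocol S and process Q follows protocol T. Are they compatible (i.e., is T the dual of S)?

NO

?Unit ‖ !Unit  ✓
  μX ‖ μX  ✓ (μ self-dual)
    ?Int ‖ ?Int  ✗ same direction on both sides — not dual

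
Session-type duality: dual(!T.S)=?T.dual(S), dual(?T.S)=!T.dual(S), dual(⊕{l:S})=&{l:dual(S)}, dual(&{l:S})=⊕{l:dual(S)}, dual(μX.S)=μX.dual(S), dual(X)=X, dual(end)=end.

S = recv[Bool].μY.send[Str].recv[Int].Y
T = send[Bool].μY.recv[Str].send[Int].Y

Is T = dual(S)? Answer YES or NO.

recv[Bool] ‖ send[Bool]  ok
  μY ‖ μY  ok (μ self-dual)
    send[Str] ‖ recv[Str]  ok
      recv[Int] ‖ send[Int]  ok
        Y ‖ Y  ok

YES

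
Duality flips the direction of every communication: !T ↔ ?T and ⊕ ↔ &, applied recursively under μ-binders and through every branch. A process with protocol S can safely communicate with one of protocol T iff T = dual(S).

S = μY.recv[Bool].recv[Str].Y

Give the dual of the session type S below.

μY.send[Bool].send[Str].Y

μY ↦ μY  (binder kept)
  recv[Bool] ↦ send[Bool]
    recv[Str] ↦ send[Str]
      Y self-dual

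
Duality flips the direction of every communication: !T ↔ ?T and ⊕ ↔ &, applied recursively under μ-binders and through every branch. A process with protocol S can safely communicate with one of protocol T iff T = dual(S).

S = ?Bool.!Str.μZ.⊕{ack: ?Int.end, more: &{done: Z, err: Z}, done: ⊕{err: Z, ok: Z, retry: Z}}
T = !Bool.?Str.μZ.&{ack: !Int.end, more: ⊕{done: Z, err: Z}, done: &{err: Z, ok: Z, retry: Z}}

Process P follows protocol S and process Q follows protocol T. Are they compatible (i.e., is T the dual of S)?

YES

?Bool | !Bool  ok
  !Str | ?Str  ok
    μZ | μZ  ok (binder kept)
      ⊕{ack,more,done} | &{ack,more,done}  ok label sets agree
        [ack]
          ?Int | !Int  ok
            end | end  ok
        [more]
          &{done,err} | ⊕{done,err}  ok label sets agree
            [done]
              Z | Z  ok
            [err]
              Z | Z  ok
        [done]
          ⊕{err,ok,retry} | &{err,ok,retry}  ok label sets agree
            [err]
              Z | Z  ok
            [ok]
              Z | Z  ok
            [retry]
              Z | Z  ok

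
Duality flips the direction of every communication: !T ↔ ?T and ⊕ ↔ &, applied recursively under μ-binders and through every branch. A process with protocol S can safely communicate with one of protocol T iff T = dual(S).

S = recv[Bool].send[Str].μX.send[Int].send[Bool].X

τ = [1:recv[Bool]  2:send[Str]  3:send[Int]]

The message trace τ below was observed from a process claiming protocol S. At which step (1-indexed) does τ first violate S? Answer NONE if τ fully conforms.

NONE

@1 recv[Bool]  ✓  state: send[Str].μX.…
@2 send[Str]  ✓  state: μX.…
@3 send[Int]  ✓  state: send[Bool].μX.…
all 3 steps conform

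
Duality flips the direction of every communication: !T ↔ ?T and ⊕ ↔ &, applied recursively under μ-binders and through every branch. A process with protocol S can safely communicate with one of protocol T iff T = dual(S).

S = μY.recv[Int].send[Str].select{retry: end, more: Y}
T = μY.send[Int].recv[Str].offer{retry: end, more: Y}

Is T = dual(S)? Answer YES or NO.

μY | μY  ✓ (μ self-dual)
  recv[Int] | send[Int]  ✓
    send[Str] | recv[Str]  ✓
      select{retry,more} | offer{retry,more}  ✓ labels match
        [retry]
          end | end  ✓
        [more]
          Y | Y  ✓

YES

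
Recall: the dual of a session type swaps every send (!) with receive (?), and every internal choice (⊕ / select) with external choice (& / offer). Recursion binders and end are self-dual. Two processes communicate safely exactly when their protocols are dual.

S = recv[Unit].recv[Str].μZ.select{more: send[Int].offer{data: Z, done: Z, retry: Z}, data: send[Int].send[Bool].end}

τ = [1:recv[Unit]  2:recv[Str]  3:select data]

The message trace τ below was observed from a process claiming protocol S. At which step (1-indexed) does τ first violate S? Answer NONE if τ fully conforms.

[1] recv[Unit]  ok  residual = recv[Str].μZ.…
[2] recv[Str]  ok  residual = μZ.…
[3] select data  ok  residual = send[Int].send[Bool].end
all 3 steps conform

NONE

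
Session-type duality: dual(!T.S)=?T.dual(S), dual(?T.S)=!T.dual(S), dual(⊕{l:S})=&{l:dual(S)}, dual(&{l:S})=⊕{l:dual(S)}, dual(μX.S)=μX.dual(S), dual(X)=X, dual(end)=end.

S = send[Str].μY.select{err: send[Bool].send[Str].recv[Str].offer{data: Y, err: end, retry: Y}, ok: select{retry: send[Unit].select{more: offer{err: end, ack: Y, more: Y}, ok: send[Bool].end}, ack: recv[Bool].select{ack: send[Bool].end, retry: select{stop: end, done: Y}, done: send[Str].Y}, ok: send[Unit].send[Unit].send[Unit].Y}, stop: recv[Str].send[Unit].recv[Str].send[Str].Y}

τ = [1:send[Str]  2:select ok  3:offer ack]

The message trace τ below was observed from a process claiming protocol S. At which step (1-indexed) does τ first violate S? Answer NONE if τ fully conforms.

3

step 1: send[Str]  match  cont: μY.…
step 2: select ok  match  cont: select{retry: send[Unit].select{more: offer{err: end, ack: μY.…, more: μY.…}, ok: send[Bool].end}, ack: recv[Bool].select{ack: send[Bool].end, retry: select{stop: end, done: μY.…}, done: send[Str].μY.…}, ok: send[Unit].send[Unit].send[Unit].μY.…}
step 3: got offer ack, protocol expects select retry or select ack or select ok  ✗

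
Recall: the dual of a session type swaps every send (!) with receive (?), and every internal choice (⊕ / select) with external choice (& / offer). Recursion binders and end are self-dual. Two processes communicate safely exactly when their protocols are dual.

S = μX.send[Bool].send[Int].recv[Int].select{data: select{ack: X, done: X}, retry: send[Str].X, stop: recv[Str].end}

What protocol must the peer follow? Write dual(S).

μX.recv[Bool].recv[Int].send[Int].offer{data: offer{ack: X, done: X}, retry: recv[Str].X, stop: send[Str].end}

μX → μX  (binder kept)
  send[Bool] → recv[Bool]
    send[Int] → recv[Int]
      recv[Int] → send[Int]
        select{data,retry,stop} → offer{data,retry,stop}  (internal→external)
          case data:
            select{ack,done} → offer{ack,done}  (internal→external)
              case ack:
                X ↦ X
              case done:
                X ↦ X
          case retry:
            send[Str] → recv[Str]
              X ↦ X
          case stop:
            recv[Str] → send[Str]
              end ↦ end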